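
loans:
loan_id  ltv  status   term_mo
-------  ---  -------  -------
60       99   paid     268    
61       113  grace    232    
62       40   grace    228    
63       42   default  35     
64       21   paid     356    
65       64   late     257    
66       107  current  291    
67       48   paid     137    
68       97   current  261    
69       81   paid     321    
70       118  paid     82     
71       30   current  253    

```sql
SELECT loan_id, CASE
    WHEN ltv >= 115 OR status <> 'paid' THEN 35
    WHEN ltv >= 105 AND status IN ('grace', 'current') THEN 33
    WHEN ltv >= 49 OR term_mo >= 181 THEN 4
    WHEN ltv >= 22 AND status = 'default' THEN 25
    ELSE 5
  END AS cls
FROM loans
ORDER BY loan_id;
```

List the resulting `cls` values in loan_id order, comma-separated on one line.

loan_id=60: ltv >= 49 OR term_mo >= 181 → 4
loan_id=61: ltv >= 115 OR status <> 'paid' → 35
loan_id=62: ltv >= 115 OR status <> 'paid' → 35
loan_id=63: ltv >= 115 OR status <> 'paid' → 35
loan_id=64: ltv >= 49 OR term_mo >= 181 → 4
loan_id=65: ltv >= 115 OR status <> 'paid' → 35
loan_id=66: ltv >= 115 OR status <> 'paid' → 35
loan_id=67: ELSE → 5
loan_id=68: ltv >= 115 OR status <> 'paid' → 35
loan_id=69: ltv >= 49 OR term_mo >= 181 → 4
loan_id=70: ltv >= 115 OR status <> 'paid' → 35
loan_id=71: ltv >= 115 OR status <> 'paid' → 35

4, 35, 35, 35, 4, 35, 35, 5, 35, 4, 35, 35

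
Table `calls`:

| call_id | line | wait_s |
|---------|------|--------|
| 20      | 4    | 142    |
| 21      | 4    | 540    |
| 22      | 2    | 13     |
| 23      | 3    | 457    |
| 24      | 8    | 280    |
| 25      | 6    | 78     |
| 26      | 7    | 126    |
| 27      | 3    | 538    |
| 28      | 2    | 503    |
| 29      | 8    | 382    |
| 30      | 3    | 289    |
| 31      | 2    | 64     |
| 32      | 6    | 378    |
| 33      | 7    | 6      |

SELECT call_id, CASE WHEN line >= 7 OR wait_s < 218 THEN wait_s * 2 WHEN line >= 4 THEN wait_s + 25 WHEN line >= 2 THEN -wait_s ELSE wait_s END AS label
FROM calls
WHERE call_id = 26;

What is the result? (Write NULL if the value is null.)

252

call_id = 26: line=7, wait_s=126.
line >= 7 OR wait_s < 218 → true → 252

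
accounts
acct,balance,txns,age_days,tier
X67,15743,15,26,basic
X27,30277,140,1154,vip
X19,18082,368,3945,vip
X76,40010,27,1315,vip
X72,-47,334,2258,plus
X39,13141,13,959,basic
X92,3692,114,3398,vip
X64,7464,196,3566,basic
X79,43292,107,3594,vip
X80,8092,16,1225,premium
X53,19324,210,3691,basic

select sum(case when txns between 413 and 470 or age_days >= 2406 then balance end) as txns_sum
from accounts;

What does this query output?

acct=X67: ✗
acct=X27: ✗
acct=X19: ✓ → 18082
acct=X76: ✗
acct=X72: ✗
acct=X39: ✗
acct=X92: ✓ → 3692
acct=X64: ✓ → 7464
acct=X79: ✓ → 43292
acct=X80: ✗
acct=X53: ✓ → 19324
txns_sum = 18082 + 3692 + 7464 + 43292 + 19324 = 91854

91854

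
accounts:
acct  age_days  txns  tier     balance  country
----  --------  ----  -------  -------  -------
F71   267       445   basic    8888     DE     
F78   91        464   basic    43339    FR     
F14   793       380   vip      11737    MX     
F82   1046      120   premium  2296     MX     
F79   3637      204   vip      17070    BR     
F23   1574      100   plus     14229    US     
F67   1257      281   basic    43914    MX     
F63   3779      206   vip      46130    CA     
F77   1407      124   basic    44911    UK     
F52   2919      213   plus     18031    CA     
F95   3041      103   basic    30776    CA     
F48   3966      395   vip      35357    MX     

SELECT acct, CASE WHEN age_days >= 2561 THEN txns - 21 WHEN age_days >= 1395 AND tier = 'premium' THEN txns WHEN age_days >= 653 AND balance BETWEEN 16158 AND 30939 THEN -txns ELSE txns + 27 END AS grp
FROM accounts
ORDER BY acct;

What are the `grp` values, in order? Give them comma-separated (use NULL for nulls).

407, 127, 374, 192, 185, 308, 472, 151, 491, 183, 147, 82

acct=F14: ELSE → 407
acct=F23: ELSE → 127
acct=F48: age_days >= 2561 → 374
acct=F52: age_days >= 2561 → 192
acct=F63: age_days >= 2561 → 185
acct=F67: ELSE → 308
acct=F71: ELSE → 472
acct=F77: ELSE → 151
acct=F78: ELSE → 491
acct=F79: age_days >= 2561 → 183
acct=F82: ELSE → 147
acct=F95: age_days >= 2561 → 82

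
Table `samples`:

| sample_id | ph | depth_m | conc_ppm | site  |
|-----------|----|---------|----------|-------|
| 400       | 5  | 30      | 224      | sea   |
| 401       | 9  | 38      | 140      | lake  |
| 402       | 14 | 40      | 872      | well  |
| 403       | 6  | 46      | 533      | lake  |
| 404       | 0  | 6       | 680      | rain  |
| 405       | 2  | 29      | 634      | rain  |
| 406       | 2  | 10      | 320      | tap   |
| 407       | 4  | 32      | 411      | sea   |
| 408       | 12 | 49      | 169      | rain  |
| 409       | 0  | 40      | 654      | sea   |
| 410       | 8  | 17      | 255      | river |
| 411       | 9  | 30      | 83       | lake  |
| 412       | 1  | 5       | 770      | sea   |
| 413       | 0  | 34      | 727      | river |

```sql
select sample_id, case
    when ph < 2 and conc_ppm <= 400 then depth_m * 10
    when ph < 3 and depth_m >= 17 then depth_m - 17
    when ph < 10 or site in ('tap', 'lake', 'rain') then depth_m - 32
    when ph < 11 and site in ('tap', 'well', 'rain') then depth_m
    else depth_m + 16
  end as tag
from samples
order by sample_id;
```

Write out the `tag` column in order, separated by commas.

-2, 6, 56, 14, -26, 12, -22, 0, 17, 23, -15, -2, -27, 17

sample_id=400: ph < 10 or site in ('tap', 'lake', 'rain') → -2
sample_id=401: ph < 10 or site in ('tap', 'lake', 'rain') → 6
sample_id=402: ELSE → 56
sample_id=403: ph < 10 or site in ('tap', 'lake', 'rain') → 14
sample_id=404: ph < 10 or site in ('tap', 'lake', 'rain') → -26
sample_id=405: ph < 3 and depth_m >= 17 → 12
sample_id=406: ph < 10 or site in ('tap', 'lake', 'rain') → -22
sample_id=407: ph < 10 or site in ('tap', 'lake', 'rain') → 0
sample_id=408: ph < 10 or site in ('tap', 'lake', 'rain') → 17
sample_id=409: ph < 3 and depth_m >= 17 → 23
sample_id=410: ph < 10 or site in ('tap', 'lake', 'rain') → -15
sample_id=411: ph < 10 or site in ('tap', 'lake', 'rain') → -2
sample_id=412: ph < 10 or site in ('tap', 'lake', 'rain') → -27
sample_id=413: ph < 3 and depth_m >= 17 → 17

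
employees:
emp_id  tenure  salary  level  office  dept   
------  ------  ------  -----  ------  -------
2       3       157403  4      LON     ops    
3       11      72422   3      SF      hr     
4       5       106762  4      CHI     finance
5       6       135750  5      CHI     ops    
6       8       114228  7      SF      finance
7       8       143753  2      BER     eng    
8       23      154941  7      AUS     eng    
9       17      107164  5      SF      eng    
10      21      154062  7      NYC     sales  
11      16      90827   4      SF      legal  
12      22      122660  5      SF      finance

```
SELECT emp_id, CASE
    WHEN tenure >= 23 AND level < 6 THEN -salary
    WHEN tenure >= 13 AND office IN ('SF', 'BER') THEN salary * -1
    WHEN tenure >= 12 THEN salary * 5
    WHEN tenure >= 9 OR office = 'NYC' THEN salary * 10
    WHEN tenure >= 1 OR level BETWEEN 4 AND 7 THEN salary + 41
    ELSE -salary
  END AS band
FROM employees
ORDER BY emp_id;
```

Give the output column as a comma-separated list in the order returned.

157444, 724220, 106803, 135791, 114269, 143794, 774705, -107164, 770310, -90827, -122660

emp_id=2: tenure >= 1 OR level BETWEEN 4 AND 7 → 157444
emp_id=3: tenure >= 9 OR office = 'NYC' → 724220
emp_id=4: tenure >= 1 OR level BETWEEN 4 AND 7 → 106803
emp_id=5: tenure >= 1 OR level BETWEEN 4 AND 7 → 135791
emp_id=6: tenure >= 1 OR level BETWEEN 4 AND 7 → 114269
emp_id=7: tenure >= 1 OR level BETWEEN 4 AND 7 → 143794
emp_id=8: tenure >= 12 → 774705
emp_id=9: tenure >= 13 AND office IN ('SF', 'BER') → -107164
emp_id=10: tenure >= 12 → 770310
emp_id=11: tenure >= 13 AND office IN ('SF', 'BER') → -90827
emp_id=12: tenure >= 13 AND office IN ('SF', 'BER') → -122660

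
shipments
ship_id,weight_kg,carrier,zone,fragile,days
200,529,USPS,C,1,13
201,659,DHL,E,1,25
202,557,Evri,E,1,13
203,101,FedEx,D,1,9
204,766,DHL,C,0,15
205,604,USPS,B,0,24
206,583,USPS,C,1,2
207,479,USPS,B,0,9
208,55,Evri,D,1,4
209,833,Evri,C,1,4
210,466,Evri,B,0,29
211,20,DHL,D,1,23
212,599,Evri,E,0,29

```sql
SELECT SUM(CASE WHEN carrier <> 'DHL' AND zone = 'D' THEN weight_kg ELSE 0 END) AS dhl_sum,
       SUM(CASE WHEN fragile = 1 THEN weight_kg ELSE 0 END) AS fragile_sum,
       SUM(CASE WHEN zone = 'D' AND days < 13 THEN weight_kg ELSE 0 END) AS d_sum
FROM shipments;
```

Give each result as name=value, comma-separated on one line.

dhl_sum=156, fragile_sum=3337, d_sum=156

[dhl_sum: carrier <> 'DHL' AND zone = 'D']
ship_id=200: ✗
ship_id=201: ✗
ship_id=202: ✗
ship_id=203: ✓ → 101
ship_id=204: ✗
ship_id=205: ✗
ship_id=206: ✗
ship_id=207: ✗
ship_id=208: ✓ → 55
ship_id=209: ✗
ship_id=210: ✗
ship_id=211: ✗
ship_id=212: ✗
dhl_sum = 101 + 55 = 156
—
[fragile_sum: fragile = 1]
ship_id=200: ✓ → 529
ship_id=201: ✓ → 659
ship_id=202: ✓ → 557
ship_id=203: ✓ → 101
ship_id=204: ✗
ship_id=205: ✗
ship_id=206: ✓ → 583
ship_id=207: ✗
ship_id=208: ✓ → 55
ship_id=209: ✓ → 833
ship_id=210: ✗
ship_id=211: ✓ → 20
ship_id=212: ✗
fragile_sum = 529 + 659 + 557 + 101 + 583 + 55 + 833 + 20 = 3337
—
[d_sum: zone = 'D' AND days < 13]
ship_id=200: ✗
ship_id=201: ✗
ship_id=202: ✗
ship_id=203: ✓ → 101
ship_id=204: ✗
ship_id=205: ✗
ship_id=206: ✗
ship_id=207: ✗
ship_id=208: ✓ → 55
ship_id=209: ✗
ship_id=210: ✗
ship_id=211: ✗
ship_id=212: ✗
d_sum = 101 + 55 = 156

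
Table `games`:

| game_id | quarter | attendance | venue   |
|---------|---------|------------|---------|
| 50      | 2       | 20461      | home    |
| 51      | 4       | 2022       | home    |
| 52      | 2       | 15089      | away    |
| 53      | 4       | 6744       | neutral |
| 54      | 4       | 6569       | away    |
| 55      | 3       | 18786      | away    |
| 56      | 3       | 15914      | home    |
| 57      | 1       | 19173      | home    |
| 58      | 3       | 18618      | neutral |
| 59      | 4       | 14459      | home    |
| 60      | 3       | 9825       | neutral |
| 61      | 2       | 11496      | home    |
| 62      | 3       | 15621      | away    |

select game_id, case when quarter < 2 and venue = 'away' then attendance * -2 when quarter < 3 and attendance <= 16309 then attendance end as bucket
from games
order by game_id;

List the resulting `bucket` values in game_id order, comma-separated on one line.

NULL, NULL, 15089, NULL, NULL, NULL, NULL, NULL, NULL, NULL, NULL, 11496, NULL

game_id=50: (no match → NULL) → NULL
game_id=51: (no match → NULL) → NULL
game_id=52: quarter < 3 and attendance <= 16309 → 15089
game_id=53: (no match → NULL) → NULL
game_id=54: (no match → NULL) → NULL
game_id=55: (no match → NULL) → NULL
game_id=56: (no match → NULL) → NULL
game_id=57: (no match → NULL) → NULL
game_id=58: (no match → NULL) → NULL
game_id=59: (no match → NULL) → NULL
game_id=60: (no match → NULL) → NULL
game_id=61: quarter < 3 and attendance <= 16309 → 11496
game_id=62: (no match → NULL) → NULL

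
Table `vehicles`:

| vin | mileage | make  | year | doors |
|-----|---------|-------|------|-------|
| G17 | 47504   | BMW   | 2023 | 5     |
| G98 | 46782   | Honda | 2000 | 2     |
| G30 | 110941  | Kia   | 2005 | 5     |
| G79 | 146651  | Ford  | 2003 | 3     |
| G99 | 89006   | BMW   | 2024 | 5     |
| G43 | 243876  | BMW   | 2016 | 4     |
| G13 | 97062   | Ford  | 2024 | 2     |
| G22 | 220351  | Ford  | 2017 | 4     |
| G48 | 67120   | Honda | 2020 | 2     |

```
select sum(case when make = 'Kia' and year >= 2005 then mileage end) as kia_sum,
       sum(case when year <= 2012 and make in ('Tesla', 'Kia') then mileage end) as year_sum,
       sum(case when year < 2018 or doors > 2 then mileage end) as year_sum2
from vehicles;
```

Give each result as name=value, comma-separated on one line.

kia_sum=110941, year_sum=110941, year_sum2=905111

[kia_sum: make = 'Kia' and year >= 2005]
vin=G17: ✗
vin=G98: ✗
vin=G30: ✓ → 110941
vin=G79: ✗
vin=G99: ✗
vin=G43: ✗
vin=G13: ✗
vin=G22: ✗
vin=G48: ✗
kia_sum = 110941
—
[year_sum: year <= 2012 and make in ('Tesla', 'Kia')]
vin=G17: ✗
vin=G98: ✗
vin=G30: ✓ → 110941
vin=G79: ✗
vin=G99: ✗
vin=G43: ✗
vin=G13: ✗
vin=G22: ✗
vin=G48: ✗
year_sum = 110941
—
[year_sum2: year < 2018 or doors > 2]
vin=G17: ✓ → 47504
vin=G98: ✓ → 46782
vin=G30: ✓ → 110941
vin=G79: ✓ → 146651
vin=G99: ✓ → 89006
vin=G43: ✓ → 243876
vin=G13: ✗
vin=G22: ✓ → 220351
vin=G48: ✗
year_sum2 = 47504 + 46782 + 110941 + 146651 + 89006 + 243876 + 220351 = 905111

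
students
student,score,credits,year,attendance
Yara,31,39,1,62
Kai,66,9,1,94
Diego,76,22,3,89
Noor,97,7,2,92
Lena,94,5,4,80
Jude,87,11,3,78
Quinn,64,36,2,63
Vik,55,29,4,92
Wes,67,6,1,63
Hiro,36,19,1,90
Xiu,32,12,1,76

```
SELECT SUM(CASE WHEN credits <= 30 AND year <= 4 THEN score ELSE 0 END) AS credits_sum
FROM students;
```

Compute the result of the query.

student=Yara: ✗
student=Kai: ✓ → 66
student=Diego: ✓ → 76
student=Noor: ✓ → 97
student=Lena: ✓ → 94
student=Jude: ✓ → 87
student=Quinn: ✗
student=Vik: ✓ → 55
student=Wes: ✓ → 67
student=Hiro: ✓ → 36
student=Xiu: ✓ → 32
credits_sum = 66 + 76 + 97 + 94 + 87 + 55 + 67 + 36 + 32 = 610

610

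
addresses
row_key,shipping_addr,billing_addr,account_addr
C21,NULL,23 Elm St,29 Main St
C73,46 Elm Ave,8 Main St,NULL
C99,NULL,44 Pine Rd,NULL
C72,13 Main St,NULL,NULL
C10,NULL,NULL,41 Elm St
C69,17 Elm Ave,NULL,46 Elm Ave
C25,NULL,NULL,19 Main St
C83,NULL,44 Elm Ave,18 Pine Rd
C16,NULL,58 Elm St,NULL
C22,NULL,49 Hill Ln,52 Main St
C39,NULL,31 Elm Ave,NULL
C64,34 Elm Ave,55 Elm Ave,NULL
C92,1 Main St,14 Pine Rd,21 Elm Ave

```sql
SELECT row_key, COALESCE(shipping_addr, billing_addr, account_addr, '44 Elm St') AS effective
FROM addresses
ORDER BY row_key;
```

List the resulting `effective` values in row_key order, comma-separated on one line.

row_key=C10: shipping_addr=NULL, billing_addr=NULL, account_addr=41 Elm St → 41 Elm St
row_key=C16: shipping_addr=NULL, billing_addr=58 Elm St → 58 Elm St
row_key=C21: shipping_addr=NULL, billing_addr=23 Elm St → 23 Elm St
row_key=C22: shipping_addr=NULL, billing_addr=49 Hill Ln → 49 Hill Ln
row_key=C25: shipping_addr=NULL, billing_addr=NULL, account_addr=19 Main St → 19 Main St
row_key=C39: shipping_addr=NULL, billing_addr=31 Elm Ave → 31 Elm Ave
row_key=C64: shipping_addr=34 Elm Ave → 34 Elm Ave
row_key=C69: shipping_addr=17 Elm Ave → 17 Elm Ave
row_key=C72: shipping_addr=13 Main St → 13 Main St
row_key=C73: shipping_addr=46 Elm Ave → 46 Elm Ave
row_key=C83: shipping_addr=NULL, billing_addr=44 Elm Ave → 44 Elm Ave
row_key=C92: shipping_addr=1 Main St → 1 Main St
row_key=C99: shipping_addr=NULL, billing_addr=44 Pine Rd → 44 Pine Rd

41 Elm St, 58 Elm St, 23 Elm St, 49 Hill Ln, 19 Main St, 31 Elm Ave, 34 Elm Ave, 17 Elm Ave, 13 Main St, 46 Elm Ave, 44 Elm Ave, 1 Main St, 44 Pine Rd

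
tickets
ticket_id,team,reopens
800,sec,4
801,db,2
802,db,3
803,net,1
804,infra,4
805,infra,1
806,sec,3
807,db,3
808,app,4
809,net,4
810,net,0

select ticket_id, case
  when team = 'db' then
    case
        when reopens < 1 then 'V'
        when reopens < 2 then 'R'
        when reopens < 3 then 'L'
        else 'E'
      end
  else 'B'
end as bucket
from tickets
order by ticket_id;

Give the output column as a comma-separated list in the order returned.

B, L, E, B, B, B, B, E, B, B, B

ticket_id=800: team='sec' → outer ELSE → B
ticket_id=801: team='db' → inner[reopens < 3] → L
ticket_id=802: team='db' → inner[ELSE] → E
ticket_id=803: team='net' → outer ELSE → B
ticket_id=804: team='infra' → outer ELSE → B
ticket_id=805: team='infra' → outer ELSE → B
ticket_id=806: team='sec' → outer ELSE → B
ticket_id=807: team='db' → inner[ELSE] → E
ticket_id=808: team='app' → outer ELSE → B
ticket_id=809: team='net' → outer ELSE → B
ticket_id=810: team='net' → outer ELSE → B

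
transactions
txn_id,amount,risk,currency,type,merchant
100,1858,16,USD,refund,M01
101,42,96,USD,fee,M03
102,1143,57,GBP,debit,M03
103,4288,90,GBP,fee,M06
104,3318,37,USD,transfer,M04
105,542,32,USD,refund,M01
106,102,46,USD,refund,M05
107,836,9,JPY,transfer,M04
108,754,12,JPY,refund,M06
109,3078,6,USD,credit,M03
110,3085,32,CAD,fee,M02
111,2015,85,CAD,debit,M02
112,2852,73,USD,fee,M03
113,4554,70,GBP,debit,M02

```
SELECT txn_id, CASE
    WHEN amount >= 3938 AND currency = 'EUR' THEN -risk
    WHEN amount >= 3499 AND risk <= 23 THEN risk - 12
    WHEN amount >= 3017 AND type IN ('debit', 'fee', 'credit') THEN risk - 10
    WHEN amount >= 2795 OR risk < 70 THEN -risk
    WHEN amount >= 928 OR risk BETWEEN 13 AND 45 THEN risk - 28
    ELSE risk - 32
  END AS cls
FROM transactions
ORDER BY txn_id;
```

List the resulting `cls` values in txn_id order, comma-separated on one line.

-16, 64, -57, 80, -37, -32, -46, -9, -12, -4, 22, 57, -73, 60

txn_id=100: amount >= 2795 OR risk < 70 → -16
txn_id=101: ELSE → 64
txn_id=102: amount >= 2795 OR risk < 70 → -57
txn_id=103: amount >= 3017 AND type IN ('debit', 'fee', 'credit') → 80
txn_id=104: amount >= 2795 OR risk < 70 → -37
txn_id=105: amount >= 2795 OR risk < 70 → -32
txn_id=106: amount >= 2795 OR risk < 70 → -46
txn_id=107: amount >= 2795 OR risk < 70 → -9
txn_id=108: amount >= 2795 OR risk < 70 → -12
txn_id=109: amount >= 3017 AND type IN ('debit', 'fee', 'credit') → -4
txn_id=110: amount >= 3017 AND type IN ('debit', 'fee', 'credit') → 22
txn_id=111: amount >= 928 OR risk BETWEEN 13 AND 45 → 57
txn_id=112: amount >= 2795 OR risk < 70 → -73
txn_id=113: amount >= 3017 AND type IN ('debit', 'fee', 'credit') → 60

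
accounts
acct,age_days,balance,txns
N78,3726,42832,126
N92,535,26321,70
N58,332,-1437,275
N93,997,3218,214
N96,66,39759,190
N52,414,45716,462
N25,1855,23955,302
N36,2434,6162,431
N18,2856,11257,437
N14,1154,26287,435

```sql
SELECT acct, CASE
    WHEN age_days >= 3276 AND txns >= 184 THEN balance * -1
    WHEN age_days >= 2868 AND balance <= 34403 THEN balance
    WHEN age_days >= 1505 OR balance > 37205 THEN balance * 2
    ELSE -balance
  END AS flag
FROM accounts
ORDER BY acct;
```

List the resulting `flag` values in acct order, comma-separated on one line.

acct=N14: ELSE → -26287
acct=N18: age_days >= 1505 OR balance > 37205 → 22514
acct=N25: age_days >= 1505 OR balance > 37205 → 47910
acct=N36: age_days >= 1505 OR balance > 37205 → 12324
acct=N52: age_days >= 1505 OR balance > 37205 → 91432
acct=N58: ELSE → 1437
acct=N78: age_days >= 1505 OR balance > 37205 → 85664
acct=N92: ELSE → -26321
acct=N93: ELSE → -3218
acct=N96: age_days >= 1505 OR balance > 37205 → 79518

-26287, 22514, 47910, 12324, 91432, 1437, 85664, -26321, -3218, 79518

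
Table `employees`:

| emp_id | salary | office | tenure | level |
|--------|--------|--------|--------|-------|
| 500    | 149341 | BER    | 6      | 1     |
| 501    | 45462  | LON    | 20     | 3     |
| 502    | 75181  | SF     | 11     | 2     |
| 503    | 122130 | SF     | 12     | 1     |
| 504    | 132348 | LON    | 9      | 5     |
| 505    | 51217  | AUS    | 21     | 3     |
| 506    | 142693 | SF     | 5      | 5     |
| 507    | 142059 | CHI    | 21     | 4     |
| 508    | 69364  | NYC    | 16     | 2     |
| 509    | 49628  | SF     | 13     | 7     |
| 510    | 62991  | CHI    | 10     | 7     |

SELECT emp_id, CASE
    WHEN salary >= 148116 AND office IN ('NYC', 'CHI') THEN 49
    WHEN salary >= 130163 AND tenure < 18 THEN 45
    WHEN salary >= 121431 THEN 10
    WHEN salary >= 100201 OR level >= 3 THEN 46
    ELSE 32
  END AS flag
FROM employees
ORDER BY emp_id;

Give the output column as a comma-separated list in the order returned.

emp_id=500: salary >= 130163 AND tenure < 18 → 45
emp_id=501: salary >= 100201 OR level >= 3 → 46
emp_id=502: ELSE → 32
emp_id=503: salary >= 121431 → 10
emp_id=504: salary >= 130163 AND tenure < 18 → 45
emp_id=505: salary >= 100201 OR level >= 3 → 46
emp_id=506: salary >= 130163 AND tenure < 18 → 45
emp_id=507: salary >= 121431 → 10
emp_id=508: ELSE → 32
emp_id=509: salary >= 100201 OR level >= 3 → 46
emp_id=510: salary >= 100201 OR level >= 3 → 46

45, 46, 32, 10, 45, 46, 45, 10, 32, 46, 46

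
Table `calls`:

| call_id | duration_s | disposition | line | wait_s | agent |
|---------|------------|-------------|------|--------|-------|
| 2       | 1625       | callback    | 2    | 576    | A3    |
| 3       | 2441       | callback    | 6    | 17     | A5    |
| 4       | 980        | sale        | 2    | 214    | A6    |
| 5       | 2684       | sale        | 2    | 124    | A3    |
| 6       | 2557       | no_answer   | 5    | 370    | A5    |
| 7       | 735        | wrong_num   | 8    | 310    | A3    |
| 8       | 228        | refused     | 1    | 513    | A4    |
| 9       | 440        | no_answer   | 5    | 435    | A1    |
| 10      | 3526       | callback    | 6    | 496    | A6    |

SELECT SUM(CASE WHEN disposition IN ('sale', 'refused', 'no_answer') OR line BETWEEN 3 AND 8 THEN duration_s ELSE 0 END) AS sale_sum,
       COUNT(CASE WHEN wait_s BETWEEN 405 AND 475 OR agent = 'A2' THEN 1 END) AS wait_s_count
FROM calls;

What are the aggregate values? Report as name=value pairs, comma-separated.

sale_sum=13591, wait_s_count=1

[sale_sum: disposition IN ('sale', 'refused', 'no_answer') OR line BETWEEN 3 AND 8]
call_id=2: ✗
call_id=3: ✓ → 2441
call_id=4: ✓ → 980
call_id=5: ✓ → 2684
call_id=6: ✓ → 2557
call_id=7: ✓ → 735
call_id=8: ✓ → 228
call_id=9: ✓ → 440
call_id=10: ✓ → 3526
sale_sum = 2441 + 980 + 2684 + 2557 + 735 + 228 + 440 + 3526 = 13591
—
[wait_s_count: wait_s BETWEEN 405 AND 475 OR agent = 'A2']
call_id=2: ✗
call_id=3: ✗
call_id=4: ✗
call_id=5: ✗
call_id=6: ✗
call_id=7: ✗
call_id=8: ✗
call_id=9: ✓ → 1
call_id=10: ✗
wait_s_count = COUNT(1) = 1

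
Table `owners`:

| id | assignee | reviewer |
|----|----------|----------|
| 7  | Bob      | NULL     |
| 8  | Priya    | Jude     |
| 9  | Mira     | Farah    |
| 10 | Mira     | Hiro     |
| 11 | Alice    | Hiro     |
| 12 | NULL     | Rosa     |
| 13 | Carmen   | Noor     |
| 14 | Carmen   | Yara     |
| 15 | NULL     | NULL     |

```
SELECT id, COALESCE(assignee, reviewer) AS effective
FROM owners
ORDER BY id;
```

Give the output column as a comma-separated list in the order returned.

Bob, Priya, Mira, Mira, Alice, Rosa, Carmen, Carmen, NULL

id=7: assignee=Bob → Bob
id=8: assignee=Priya → Priya
id=9: assignee=Mira → Mira
id=10: assignee=Mira → Mira
id=11: assignee=Alice → Alice
id=12: assignee=NULL, reviewer=Rosa → Rosa
id=13: assignee=Carmen → Carmen
id=14: assignee=Carmen → Carmen
id=15: assignee=NULL, reviewer=NULL (all NULL) → NULL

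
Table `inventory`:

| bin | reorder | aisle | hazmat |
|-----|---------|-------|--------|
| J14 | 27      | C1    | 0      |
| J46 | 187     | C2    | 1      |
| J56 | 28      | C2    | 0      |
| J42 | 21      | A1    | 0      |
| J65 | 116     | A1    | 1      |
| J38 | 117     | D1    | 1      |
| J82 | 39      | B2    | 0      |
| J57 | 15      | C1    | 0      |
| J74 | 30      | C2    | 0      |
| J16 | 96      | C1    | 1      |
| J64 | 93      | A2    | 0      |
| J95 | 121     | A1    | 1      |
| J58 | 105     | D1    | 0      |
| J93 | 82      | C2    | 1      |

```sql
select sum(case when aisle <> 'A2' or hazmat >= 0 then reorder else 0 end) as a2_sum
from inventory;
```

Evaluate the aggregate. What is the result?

1077

bin=J14: ✓ → 27
bin=J46: ✓ → 187
bin=J56: ✓ → 28
bin=J42: ✓ → 21
bin=J65: ✓ → 116
bin=J38: ✓ → 117
bin=J82: ✓ → 39
bin=J57: ✓ → 15
bin=J74: ✓ → 30
bin=J16: ✓ → 96
bin=J64: ✓ → 93
bin=J95: ✓ → 121
bin=J58: ✓ → 105
bin=J93: ✓ → 82
a2_sum = 27 + 187 + 28 + 21 + 116 + 117 + 39 + 15 + 30 + 96 + 93 + 121 + 105 + 82 = 1077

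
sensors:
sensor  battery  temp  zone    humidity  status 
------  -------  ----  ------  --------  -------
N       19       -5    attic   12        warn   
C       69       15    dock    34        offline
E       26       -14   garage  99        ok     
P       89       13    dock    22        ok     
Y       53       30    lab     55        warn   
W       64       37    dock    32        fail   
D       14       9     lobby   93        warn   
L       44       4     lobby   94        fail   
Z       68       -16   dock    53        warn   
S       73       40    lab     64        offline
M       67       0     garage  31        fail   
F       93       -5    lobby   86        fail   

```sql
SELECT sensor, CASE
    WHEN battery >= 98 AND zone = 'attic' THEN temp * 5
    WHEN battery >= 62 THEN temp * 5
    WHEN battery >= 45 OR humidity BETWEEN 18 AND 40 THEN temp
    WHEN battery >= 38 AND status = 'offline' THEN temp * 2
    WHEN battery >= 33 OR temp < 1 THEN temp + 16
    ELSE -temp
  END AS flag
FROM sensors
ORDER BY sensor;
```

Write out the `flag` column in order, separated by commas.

sensor=C: battery >= 62 → 75
sensor=D: ELSE → -9
sensor=E: battery >= 33 OR temp < 1 → 2
sensor=F: battery >= 62 → -25
sensor=L: battery >= 33 OR temp < 1 → 20
sensor=M: battery >= 62 → 0
sensor=N: battery >= 33 OR temp < 1 → 11
sensor=P: battery >= 62 → 65
sensor=S: battery >= 62 → 200
sensor=W: battery >= 62 → 185
sensor=Y: battery >= 45 OR humidity BETWEEN 18 AND 40 → 30
sensor=Z: battery >= 62 → -80

75, -9, 2, -25, 20, 0, 11, 65, 200, 185, 30, -80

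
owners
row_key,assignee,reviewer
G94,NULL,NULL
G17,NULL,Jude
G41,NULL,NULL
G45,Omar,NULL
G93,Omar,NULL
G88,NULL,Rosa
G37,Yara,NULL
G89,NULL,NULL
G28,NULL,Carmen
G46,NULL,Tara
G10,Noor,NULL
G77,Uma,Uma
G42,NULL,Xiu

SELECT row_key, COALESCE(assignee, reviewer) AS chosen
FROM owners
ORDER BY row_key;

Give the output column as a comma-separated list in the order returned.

row_key=G10: assignee=Noor → Noor
row_key=G17: assignee=NULL, reviewer=Jude → Jude
row_key=G28: assignee=NULL, reviewer=Carmen → Carmen
row_key=G37: assignee=Yara → Yara
row_key=G41: assignee=NULL, reviewer=NULL (all NULL) → NULL
row_key=G42: assignee=NULL, reviewer=Xiu → Xiu
row_key=G45: assignee=Omar → Omar
row_key=G46: assignee=NULL, reviewer=Tara → Tara
row_key=G77: assignee=Uma → Uma
row_key=G88: assignee=NULL, reviewer=Rosa → Rosa
row_key=G89: assignee=NULL, reviewer=NULL (all NULL) → NULL
row_key=G93: assignee=Omar → Omar
row_key=G94: assignee=NULL, reviewer=NULL (all NULL) → NULL

Noor, Jude, Carmen, Yara, NULL, Xiu, Omar, Tara, Uma, Rosa, NULL, Omar, NULL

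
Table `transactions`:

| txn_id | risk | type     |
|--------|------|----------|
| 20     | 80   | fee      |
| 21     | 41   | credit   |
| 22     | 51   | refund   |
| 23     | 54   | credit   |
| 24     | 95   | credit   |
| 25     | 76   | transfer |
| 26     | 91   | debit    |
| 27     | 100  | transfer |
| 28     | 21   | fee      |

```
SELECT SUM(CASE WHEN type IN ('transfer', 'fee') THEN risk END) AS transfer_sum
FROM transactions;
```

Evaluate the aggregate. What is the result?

277

txn_id=20: ✓ → 80
txn_id=21: ✗
txn_id=22: ✗
txn_id=23: ✗
txn_id=24: ✗
txn_id=25: ✓ → 76
txn_id=26: ✗
txn_id=27: ✓ → 100
txn_id=28: ✓ → 21
transfer_sum = 80 + 76 + 100 + 21 = 277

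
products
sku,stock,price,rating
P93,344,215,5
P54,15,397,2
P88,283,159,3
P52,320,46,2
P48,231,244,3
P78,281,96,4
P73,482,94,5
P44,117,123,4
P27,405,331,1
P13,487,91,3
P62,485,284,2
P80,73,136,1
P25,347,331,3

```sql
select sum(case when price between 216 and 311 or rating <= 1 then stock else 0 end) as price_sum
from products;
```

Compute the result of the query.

sku=P93: ✗
sku=P54: ✗
sku=P88: ✗
sku=P52: ✗
sku=P48: ✓ → 231
sku=P78: ✗
sku=P73: ✗
sku=P44: ✗
sku=P27: ✓ → 405
sku=P13: ✗
sku=P62: ✓ → 485
sku=P80: ✓ → 73
sku=P25: ✗
price_sum = 231 + 405 + 485 + 73 = 1194

1194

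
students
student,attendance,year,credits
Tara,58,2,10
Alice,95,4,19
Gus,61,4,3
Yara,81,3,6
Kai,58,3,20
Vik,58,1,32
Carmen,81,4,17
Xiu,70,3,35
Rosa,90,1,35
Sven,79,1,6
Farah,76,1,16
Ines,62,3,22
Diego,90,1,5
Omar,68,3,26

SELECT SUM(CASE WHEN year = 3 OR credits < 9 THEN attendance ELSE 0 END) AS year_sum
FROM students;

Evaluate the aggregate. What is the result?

student=Tara: ✗
student=Alice: ✗
student=Gus: ✓ → 61
student=Yara: ✓ → 81
student=Kai: ✓ → 58
student=Vik: ✗
student=Carmen: ✗
student=Xiu: ✓ → 70
student=Rosa: ✗
student=Sven: ✓ → 79
student=Farah: ✗
student=Ines: ✓ → 62
student=Diego: ✓ → 90
student=Omar: ✓ → 68
year_sum = 61 + 81 + 58 + 70 + 79 + 62 + 90 + 68 = 569

569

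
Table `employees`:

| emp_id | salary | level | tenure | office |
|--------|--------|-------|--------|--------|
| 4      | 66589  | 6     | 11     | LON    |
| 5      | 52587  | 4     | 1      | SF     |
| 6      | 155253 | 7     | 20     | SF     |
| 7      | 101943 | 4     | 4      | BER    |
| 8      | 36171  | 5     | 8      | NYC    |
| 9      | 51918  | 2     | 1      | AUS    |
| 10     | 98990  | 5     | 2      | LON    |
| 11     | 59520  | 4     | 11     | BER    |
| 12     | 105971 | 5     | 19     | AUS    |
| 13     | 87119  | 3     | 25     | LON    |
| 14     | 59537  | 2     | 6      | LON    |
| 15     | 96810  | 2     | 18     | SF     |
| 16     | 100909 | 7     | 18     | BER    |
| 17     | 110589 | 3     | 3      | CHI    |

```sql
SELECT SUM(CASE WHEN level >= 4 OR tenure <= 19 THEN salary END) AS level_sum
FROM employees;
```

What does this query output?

emp_id=4: ✓ → 66589
emp_id=5: ✓ → 52587
emp_id=6: ✓ → 155253
emp_id=7: ✓ → 101943
emp_id=8: ✓ → 36171
emp_id=9: ✓ → 51918
emp_id=10: ✓ → 98990
emp_id=11: ✓ → 59520
emp_id=12: ✓ → 105971
emp_id=13: ✗
emp_id=14: ✓ → 59537
emp_id=15: ✓ → 96810
emp_id=16: ✓ → 100909
emp_id=17: ✓ → 110589
level_sum = 66589 + 52587 + 155253 + 101943 + 36171 + 51918 + 98990 + 59520 + 105971 + 59537 + 96810 + 100909 + 110589 = 1096787

1096787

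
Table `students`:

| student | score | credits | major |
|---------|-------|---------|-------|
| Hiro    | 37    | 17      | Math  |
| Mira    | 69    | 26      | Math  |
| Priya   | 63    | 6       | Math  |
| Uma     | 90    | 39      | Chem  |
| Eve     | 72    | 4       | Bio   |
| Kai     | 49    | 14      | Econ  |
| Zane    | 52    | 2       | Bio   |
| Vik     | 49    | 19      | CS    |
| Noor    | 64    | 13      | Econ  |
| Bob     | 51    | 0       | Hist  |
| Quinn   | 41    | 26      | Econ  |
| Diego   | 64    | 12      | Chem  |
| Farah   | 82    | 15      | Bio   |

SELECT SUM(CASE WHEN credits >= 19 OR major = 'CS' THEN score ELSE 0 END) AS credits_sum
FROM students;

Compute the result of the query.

249

student=Hiro: ✗
student=Mira: ✓ → 69
student=Priya: ✗
student=Uma: ✓ → 90
student=Eve: ✗
student=Kai: ✗
student=Zane: ✗
student=Vik: ✓ → 49
student=Noor: ✗
student=Bob: ✗
student=Quinn: ✓ → 41
student=Diego: ✗
student=Farah: ✗
credits_sum = 69 + 90 + 49 + 41 = 249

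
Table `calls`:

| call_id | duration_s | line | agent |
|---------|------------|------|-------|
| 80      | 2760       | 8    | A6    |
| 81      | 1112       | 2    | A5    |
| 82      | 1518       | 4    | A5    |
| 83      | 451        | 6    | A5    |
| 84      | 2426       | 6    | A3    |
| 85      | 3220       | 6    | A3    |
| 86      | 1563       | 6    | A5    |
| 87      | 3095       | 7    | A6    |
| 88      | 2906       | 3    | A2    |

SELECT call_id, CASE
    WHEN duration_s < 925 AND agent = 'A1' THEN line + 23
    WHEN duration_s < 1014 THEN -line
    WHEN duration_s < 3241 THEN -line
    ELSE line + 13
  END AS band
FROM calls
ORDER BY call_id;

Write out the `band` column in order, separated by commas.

call_id=80: duration_s < 3241 → -8
call_id=81: duration_s < 3241 → -2
call_id=82: duration_s < 3241 → -4
call_id=83: duration_s < 1014 → -6
call_id=84: duration_s < 3241 → -6
call_id=85: duration_s < 3241 → -6
call_id=86: duration_s < 3241 → -6
call_id=87: duration_s < 3241 → -7
call_id=88: duration_s < 3241 → -3

-8, -2, -4, -6, -6, -6, -6, -7, -3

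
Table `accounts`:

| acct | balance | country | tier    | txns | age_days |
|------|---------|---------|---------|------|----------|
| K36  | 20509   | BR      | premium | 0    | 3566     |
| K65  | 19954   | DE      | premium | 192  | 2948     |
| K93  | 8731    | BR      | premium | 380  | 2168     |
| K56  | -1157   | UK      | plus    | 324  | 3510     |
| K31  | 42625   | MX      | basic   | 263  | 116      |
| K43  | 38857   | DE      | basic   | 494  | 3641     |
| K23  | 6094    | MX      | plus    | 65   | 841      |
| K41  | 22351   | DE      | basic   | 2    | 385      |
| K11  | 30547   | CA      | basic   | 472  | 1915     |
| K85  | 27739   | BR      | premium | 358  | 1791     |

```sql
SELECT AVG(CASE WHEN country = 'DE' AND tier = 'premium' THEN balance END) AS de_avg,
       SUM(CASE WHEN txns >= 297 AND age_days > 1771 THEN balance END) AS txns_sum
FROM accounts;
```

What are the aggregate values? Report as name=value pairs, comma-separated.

[de_avg: country = 'DE' AND tier = 'premium']
acct=K36: ✗
acct=K65: ✓ → 19954
acct=K93: ✗
acct=K56: ✗
acct=K31: ✗
acct=K43: ✗
acct=K23: ✗
acct=K41: ✗
acct=K11: ✗
acct=K85: ✗
de_avg = 19954
—
[txns_sum: txns >= 297 AND age_days > 1771]
acct=K36: ✗
acct=K65: ✗
acct=K93: ✓ → 8731
acct=K56: ✓ → -1157
acct=K31: ✗
acct=K43: ✓ → 38857
acct=K23: ✗
acct=K41: ✗
acct=K11: ✓ → 30547
acct=K85: ✓ → 27739
txns_sum = 8731 + -1157 + 38857 + 30547 + 27739 = 104717

de_avg=19954, txns_sum=104717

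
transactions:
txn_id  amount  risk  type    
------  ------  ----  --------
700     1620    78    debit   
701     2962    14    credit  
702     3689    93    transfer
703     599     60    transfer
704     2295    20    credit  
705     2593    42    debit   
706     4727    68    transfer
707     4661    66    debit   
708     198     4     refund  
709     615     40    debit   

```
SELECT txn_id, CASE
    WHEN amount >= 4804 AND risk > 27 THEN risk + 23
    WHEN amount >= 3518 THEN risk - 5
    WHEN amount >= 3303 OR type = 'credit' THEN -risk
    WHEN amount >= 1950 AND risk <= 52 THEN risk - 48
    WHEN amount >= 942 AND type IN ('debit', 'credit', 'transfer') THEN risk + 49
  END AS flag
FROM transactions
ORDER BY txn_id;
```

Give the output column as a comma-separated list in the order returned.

127, -14, 88, NULL, -20, -6, 63, 61, NULL, NULL

txn_id=700: amount >= 942 AND type IN ('debit', 'credit', 'transfer') → 127
txn_id=701: amount >= 3303 OR type = 'credit' → -14
txn_id=702: amount >= 3518 → 88
txn_id=703: (no match → NULL) → NULL
txn_id=704: amount >= 3303 OR type = 'credit' → -20
txn_id=705: amount >= 1950 AND risk <= 52 → -6
txn_id=706: amount >= 3518 → 63
txn_id=707: amount >= 3518 → 61
txn_id=708: (no match → NULL) → NULL
txn_id=709: (no match → NULL) → NULL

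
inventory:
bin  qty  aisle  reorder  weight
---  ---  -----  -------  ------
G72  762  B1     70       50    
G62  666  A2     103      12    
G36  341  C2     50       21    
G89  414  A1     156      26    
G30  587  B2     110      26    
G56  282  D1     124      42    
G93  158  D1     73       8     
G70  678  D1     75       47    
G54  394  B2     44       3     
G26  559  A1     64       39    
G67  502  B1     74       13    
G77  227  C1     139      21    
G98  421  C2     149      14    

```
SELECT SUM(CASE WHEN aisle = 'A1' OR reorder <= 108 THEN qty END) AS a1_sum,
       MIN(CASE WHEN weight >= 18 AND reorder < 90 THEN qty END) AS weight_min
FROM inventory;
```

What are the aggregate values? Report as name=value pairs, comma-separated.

[a1_sum: aisle = 'A1' OR reorder <= 108]
bin=G72: ✓ → 762
bin=G62: ✓ → 666
bin=G36: ✓ → 341
bin=G89: ✓ → 414
bin=G30: ✗
bin=G56: ✗
bin=G93: ✓ → 158
bin=G70: ✓ → 678
bin=G54: ✓ → 394
bin=G26: ✓ → 559
bin=G67: ✓ → 502
bin=G77: ✗
bin=G98: ✗
a1_sum = 762 + 666 + 341 + 414 + 158 + 678 + 394 + 559 + 502 = 4474
—
[weight_min: weight >= 18 AND reorder < 90]
bin=G72: ✓ → 762
bin=G62: ✗
bin=G36: ✓ → 341
bin=G89: ✗
bin=G30: ✗
bin=G56: ✗
bin=G93: ✗
bin=G70: ✓ → 678
bin=G54: ✗
bin=G26: ✓ → 559
bin=G67: ✗
bin=G77: ✗
bin=G98: ✗
weight_min = MIN(762, 341, 678, 559) = 341

a1_sum=4474, weight_min=341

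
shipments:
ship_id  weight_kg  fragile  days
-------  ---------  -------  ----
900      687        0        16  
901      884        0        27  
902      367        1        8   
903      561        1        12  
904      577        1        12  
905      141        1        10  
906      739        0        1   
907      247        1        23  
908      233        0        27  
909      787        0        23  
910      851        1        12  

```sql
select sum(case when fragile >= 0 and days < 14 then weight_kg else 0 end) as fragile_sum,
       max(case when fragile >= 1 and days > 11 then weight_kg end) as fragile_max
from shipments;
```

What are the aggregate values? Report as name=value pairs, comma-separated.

fragile_sum=3236, fragile_max=851

[fragile_sum: fragile >= 0 and days < 14]
ship_id=900: ✗
ship_id=901: ✗
ship_id=902: ✓ → 367
ship_id=903: ✓ → 561
ship_id=904: ✓ → 577
ship_id=905: ✓ → 141
ship_id=906: ✓ → 739
ship_id=907: ✗
ship_id=908: ✗
ship_id=909: ✗
ship_id=910: ✓ → 851
fragile_sum = 367 + 561 + 577 + 141 + 739 + 851 = 3236
—
[fragile_max: fragile >= 1 and days > 11]
ship_id=900: ✗
ship_id=901: ✗
ship_id=902: ✗
ship_id=903: ✓ → 561
ship_id=904: ✓ → 577
ship_id=905: ✗
ship_id=906: ✗
ship_id=907: ✓ → 247
ship_id=908: ✗
ship_id=909: ✗
ship_id=910: ✓ → 851
fragile_max = MAX(561, 577, 247, 851) = 851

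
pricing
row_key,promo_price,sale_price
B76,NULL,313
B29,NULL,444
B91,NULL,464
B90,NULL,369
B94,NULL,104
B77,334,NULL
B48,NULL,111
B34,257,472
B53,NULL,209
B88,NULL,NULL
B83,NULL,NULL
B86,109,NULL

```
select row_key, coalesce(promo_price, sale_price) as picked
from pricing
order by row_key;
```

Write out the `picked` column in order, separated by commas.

444, 257, 111, 209, 313, 334, NULL, 109, NULL, 369, 464, 104

row_key=B29: promo_price=NULL, sale_price=444 → 444
row_key=B34: promo_price=257 → 257
row_key=B48: promo_price=NULL, sale_price=111 → 111
row_key=B53: promo_price=NULL, sale_price=209 → 209
row_key=B76: promo_price=NULL, sale_price=313 → 313
row_key=B77: promo_price=334 → 334
row_key=B83: promo_price=NULL, sale_price=NULL (all NULL) → NULL
row_key=B86: promo_price=109 → 109
row_key=B88: promo_price=NULL, sale_price=NULL (all NULL) → NULL
row_key=B90: promo_price=NULL, sale_price=369 → 369
row_key=B91: promo_price=NULL, sale_price=464 → 464
row_key=B94: promo_price=NULL, sale_price=104 → 104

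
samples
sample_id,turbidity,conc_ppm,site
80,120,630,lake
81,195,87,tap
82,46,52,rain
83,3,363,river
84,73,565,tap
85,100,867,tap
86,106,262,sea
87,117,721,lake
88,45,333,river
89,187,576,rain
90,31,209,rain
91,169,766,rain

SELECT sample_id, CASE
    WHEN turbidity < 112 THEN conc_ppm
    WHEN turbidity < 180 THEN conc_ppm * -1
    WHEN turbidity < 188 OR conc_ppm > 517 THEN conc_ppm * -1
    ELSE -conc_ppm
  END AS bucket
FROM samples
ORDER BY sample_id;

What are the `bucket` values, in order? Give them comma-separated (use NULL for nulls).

-630, -87, 52, 363, 565, 867, 262, -721, 333, -576, 209, -766

sample_id=80: turbidity < 180 → -630
sample_id=81: ELSE → -87
sample_id=82: turbidity < 112 → 52
sample_id=83: turbidity < 112 → 363
sample_id=84: turbidity < 112 → 565
sample_id=85: turbidity < 112 → 867
sample_id=86: turbidity < 112 → 262
sample_id=87: turbidity < 180 → -721
sample_id=88: turbidity < 112 → 333
sample_id=89: turbidity < 188 OR conc_ppm > 517 → -576
sample_id=90: turbidity < 112 → 209
sample_id=91: turbidity < 180 → -766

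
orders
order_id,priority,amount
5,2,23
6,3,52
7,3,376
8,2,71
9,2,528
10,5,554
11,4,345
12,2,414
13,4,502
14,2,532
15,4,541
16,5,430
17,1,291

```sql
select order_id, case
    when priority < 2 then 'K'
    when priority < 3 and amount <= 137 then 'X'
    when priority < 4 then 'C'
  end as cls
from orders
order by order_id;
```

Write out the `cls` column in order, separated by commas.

order_id=5: priority < 3 and amount <= 137 → X
order_id=6: priority < 4 → C
order_id=7: priority < 4 → C
order_id=8: priority < 3 and amount <= 137 → X
order_id=9: priority < 4 → C
order_id=10: (no match → NULL) → NULL
order_id=11: (no match → NULL) → NULL
order_id=12: priority < 4 → C
order_id=13: (no match → NULL) → NULL
order_id=14: priority < 4 → C
order_id=15: (no match → NULL) → NULL
order_id=16: (no match → NULL) → NULL
order_id=17: priority < 2 → K

X, C, C, X, C, NULL, NULL, C, NULL, C, NULL, NULL, K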